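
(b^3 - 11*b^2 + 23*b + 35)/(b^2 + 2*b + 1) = (b^2 - 12*b + 35)/(b + 1)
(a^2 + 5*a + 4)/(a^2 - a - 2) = (a + 4)/(a - 2)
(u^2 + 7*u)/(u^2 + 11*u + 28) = u/(u + 4)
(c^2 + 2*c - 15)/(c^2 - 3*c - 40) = (c - 3)/(c - 8)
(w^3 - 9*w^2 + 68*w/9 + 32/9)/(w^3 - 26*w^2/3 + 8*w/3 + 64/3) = (9*w^2 - 9*w - 4)/(3*(3*w^2 - 2*w - 8))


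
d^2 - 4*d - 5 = (d - 5)*(d + 1)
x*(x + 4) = x^2 + 4*x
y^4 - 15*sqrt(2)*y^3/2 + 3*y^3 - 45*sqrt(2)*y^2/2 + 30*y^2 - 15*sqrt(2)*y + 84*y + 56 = (y - 4*sqrt(2))*(y - 7*sqrt(2)/2)*(sqrt(2)*y/2 + sqrt(2))*(sqrt(2)*y + sqrt(2))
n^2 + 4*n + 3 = (n + 1)*(n + 3)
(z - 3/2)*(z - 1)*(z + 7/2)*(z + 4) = z^4 + 5*z^3 - 13*z^2/4 - 95*z/4 + 21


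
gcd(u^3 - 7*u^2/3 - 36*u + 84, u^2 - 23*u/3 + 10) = u - 6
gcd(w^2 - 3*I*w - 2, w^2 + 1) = w - I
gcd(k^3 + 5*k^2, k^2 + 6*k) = k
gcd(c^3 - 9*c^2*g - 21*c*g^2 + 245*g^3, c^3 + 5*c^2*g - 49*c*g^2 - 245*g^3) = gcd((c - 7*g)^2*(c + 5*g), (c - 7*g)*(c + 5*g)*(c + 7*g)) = c^2 - 2*c*g - 35*g^2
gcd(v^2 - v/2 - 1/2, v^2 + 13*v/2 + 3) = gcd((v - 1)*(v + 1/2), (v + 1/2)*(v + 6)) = v + 1/2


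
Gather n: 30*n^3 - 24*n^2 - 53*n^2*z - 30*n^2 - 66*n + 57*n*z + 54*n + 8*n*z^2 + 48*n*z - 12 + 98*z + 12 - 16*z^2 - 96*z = 30*n^3 + n^2*(-53*z - 54) + n*(8*z^2 + 105*z - 12) - 16*z^2 + 2*z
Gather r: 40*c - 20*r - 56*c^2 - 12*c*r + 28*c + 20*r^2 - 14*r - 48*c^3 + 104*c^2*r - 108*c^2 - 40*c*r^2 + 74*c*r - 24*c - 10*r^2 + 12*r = -48*c^3 - 164*c^2 + 44*c + r^2*(10 - 40*c) + r*(104*c^2 + 62*c - 22)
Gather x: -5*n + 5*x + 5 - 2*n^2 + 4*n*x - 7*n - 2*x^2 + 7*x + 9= -2*n^2 - 12*n - 2*x^2 + x*(4*n + 12) + 14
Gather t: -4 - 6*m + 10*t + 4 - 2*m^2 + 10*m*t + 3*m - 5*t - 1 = -2*m^2 - 3*m + t*(10*m + 5) - 1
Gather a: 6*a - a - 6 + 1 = 5*a - 5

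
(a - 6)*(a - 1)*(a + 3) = a^3 - 4*a^2 - 15*a + 18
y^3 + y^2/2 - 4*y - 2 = (y - 2)*(y + 1/2)*(y + 2)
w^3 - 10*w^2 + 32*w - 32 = (w - 4)^2*(w - 2)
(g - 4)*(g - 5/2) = g^2 - 13*g/2 + 10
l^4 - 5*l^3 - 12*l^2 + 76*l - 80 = (l - 5)*(l - 2)^2*(l + 4)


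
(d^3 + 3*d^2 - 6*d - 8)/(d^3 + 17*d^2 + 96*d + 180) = (d^3 + 3*d^2 - 6*d - 8)/(d^3 + 17*d^2 + 96*d + 180)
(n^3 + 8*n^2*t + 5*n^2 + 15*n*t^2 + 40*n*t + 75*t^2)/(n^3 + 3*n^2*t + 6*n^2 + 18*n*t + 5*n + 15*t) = (n + 5*t)/(n + 1)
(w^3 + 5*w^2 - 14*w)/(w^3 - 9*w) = (w^2 + 5*w - 14)/(w^2 - 9)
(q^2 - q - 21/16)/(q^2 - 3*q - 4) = (-q^2 + q + 21/16)/(-q^2 + 3*q + 4)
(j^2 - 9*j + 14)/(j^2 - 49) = (j - 2)/(j + 7)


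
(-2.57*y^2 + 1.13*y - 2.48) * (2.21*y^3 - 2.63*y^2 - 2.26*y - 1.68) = -5.6797*y^5 + 9.2564*y^4 - 2.6445*y^3 + 8.2862*y^2 + 3.7064*y + 4.1664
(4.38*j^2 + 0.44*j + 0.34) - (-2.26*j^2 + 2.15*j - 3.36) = 6.64*j^2 - 1.71*j + 3.7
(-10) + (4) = -6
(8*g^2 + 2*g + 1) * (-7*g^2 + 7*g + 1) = -56*g^4 + 42*g^3 + 15*g^2 + 9*g + 1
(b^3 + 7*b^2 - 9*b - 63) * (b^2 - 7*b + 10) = b^5 - 48*b^3 + 70*b^2 + 351*b - 630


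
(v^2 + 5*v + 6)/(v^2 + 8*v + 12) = (v + 3)/(v + 6)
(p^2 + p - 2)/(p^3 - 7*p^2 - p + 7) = (p + 2)/(p^2 - 6*p - 7)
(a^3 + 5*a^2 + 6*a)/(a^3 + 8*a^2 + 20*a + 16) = a*(a + 3)/(a^2 + 6*a + 8)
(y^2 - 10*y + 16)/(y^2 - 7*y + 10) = (y - 8)/(y - 5)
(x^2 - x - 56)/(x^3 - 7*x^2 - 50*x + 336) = 1/(x - 6)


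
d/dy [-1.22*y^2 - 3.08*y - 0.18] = -2.44*y - 3.08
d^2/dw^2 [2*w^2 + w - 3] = 4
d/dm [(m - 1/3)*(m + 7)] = 2*m + 20/3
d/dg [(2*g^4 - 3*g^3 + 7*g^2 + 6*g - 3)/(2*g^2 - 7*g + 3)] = (8*g^5 - 48*g^4 + 66*g^3 - 88*g^2 + 54*g - 3)/(4*g^4 - 28*g^3 + 61*g^2 - 42*g + 9)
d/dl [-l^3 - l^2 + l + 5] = -3*l^2 - 2*l + 1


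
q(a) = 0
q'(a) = 0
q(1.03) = 0.00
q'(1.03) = 0.00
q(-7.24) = 0.00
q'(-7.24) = 0.00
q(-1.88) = 0.00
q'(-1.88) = 0.00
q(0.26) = 0.00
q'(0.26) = 0.00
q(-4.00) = 0.00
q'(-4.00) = 0.00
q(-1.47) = 0.00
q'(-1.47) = 0.00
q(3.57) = 0.00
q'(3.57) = 0.00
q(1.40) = 0.00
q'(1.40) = 0.00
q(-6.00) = 0.00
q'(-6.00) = 0.00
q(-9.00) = 0.00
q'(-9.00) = 0.00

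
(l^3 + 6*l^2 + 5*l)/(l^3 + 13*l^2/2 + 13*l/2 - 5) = 2*l*(l + 1)/(2*l^2 + 3*l - 2)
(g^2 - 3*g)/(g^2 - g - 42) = g*(3 - g)/(-g^2 + g + 42)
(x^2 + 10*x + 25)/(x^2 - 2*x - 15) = (x^2 + 10*x + 25)/(x^2 - 2*x - 15)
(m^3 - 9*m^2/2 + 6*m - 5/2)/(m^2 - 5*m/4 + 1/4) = 2*(2*m^2 - 7*m + 5)/(4*m - 1)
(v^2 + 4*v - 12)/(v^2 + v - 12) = (v^2 + 4*v - 12)/(v^2 + v - 12)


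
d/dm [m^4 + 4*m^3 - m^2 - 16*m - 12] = 4*m^3 + 12*m^2 - 2*m - 16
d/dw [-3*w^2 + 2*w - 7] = 2 - 6*w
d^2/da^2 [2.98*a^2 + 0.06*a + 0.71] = 5.96000000000000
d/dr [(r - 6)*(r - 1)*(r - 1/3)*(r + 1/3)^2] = 5*r^4 - 80*r^3/3 + 32*r^2/3 + 148*r/27 - 11/27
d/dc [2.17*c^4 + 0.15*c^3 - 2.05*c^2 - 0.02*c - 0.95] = 8.68*c^3 + 0.45*c^2 - 4.1*c - 0.02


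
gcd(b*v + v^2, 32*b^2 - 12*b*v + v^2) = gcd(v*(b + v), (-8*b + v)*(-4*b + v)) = 1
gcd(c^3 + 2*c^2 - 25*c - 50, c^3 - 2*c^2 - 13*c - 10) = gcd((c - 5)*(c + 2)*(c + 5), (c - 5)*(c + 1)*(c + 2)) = c^2 - 3*c - 10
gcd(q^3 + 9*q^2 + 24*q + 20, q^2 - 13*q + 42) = 1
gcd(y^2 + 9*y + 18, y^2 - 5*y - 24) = y + 3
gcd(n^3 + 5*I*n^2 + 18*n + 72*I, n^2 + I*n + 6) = n + 3*I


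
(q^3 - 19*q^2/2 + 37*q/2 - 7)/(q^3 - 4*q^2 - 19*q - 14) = (q^2 - 5*q/2 + 1)/(q^2 + 3*q + 2)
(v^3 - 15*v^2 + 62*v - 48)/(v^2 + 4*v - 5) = (v^2 - 14*v + 48)/(v + 5)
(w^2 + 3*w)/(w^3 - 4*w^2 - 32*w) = (w + 3)/(w^2 - 4*w - 32)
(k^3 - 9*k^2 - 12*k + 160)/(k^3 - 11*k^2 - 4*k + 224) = (k - 5)/(k - 7)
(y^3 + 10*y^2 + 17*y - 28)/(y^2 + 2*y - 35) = (y^2 + 3*y - 4)/(y - 5)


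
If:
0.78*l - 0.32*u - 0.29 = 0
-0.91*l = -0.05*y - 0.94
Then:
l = 0.0549450549450549*y + 1.03296703296703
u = 0.133928571428571*y + 1.61160714285714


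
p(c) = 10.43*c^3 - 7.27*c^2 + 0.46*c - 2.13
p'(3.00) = 238.45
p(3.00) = 215.43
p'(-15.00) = 7258.81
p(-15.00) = -36846.03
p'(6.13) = 1087.11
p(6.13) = 2130.02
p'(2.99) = 236.72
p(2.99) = 213.05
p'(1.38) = 39.98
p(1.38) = 12.07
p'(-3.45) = 423.05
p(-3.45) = -518.54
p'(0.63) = 3.72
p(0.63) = -2.12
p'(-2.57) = 244.50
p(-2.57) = -228.37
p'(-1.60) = 103.83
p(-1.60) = -64.20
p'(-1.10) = 54.31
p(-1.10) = -25.32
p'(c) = 31.29*c^2 - 14.54*c + 0.46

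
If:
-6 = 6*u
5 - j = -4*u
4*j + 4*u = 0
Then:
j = 1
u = -1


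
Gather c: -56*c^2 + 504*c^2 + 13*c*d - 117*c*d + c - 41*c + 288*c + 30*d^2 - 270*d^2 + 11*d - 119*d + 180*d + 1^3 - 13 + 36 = 448*c^2 + c*(248 - 104*d) - 240*d^2 + 72*d + 24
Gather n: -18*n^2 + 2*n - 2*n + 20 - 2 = 18 - 18*n^2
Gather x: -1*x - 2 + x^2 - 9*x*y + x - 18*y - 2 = x^2 - 9*x*y - 18*y - 4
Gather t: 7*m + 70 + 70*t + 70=7*m + 70*t + 140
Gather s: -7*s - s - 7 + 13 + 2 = 8 - 8*s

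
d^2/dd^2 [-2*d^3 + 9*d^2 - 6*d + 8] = 18 - 12*d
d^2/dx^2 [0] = 0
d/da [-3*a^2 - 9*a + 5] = -6*a - 9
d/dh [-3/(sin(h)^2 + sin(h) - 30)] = 3*(2*sin(h) + 1)*cos(h)/(sin(h)^2 + sin(h) - 30)^2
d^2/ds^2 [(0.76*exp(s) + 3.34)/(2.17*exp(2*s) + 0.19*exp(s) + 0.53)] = (3.578764*exp(4*s) + 62.597556*exp(3*s) - 1.11321*exp(2*s) - 15.321294*exp(s) - 0.122854)*exp(s)/(10.218313*exp(6*s) + 2.684073*exp(5*s) + 7.722162*exp(4*s) + 1.317973*exp(3*s) + 1.886058*exp(2*s) + 0.160113*exp(s) + 0.148877)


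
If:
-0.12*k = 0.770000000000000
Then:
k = -6.42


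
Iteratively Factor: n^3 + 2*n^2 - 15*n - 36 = (n + 3)*(n^2 - n - 12) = (n - 4)*(n + 3)*(n + 3)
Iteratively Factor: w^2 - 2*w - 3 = (w - 3)*(w + 1)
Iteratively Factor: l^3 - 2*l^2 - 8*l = (l - 4)*(l^2 + 2*l) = (l - 4)*(l + 2)*(l)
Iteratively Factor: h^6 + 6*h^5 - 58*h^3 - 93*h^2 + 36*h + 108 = (h + 2)*(h^5 + 4*h^4 - 8*h^3 - 42*h^2 - 9*h + 54) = (h - 1)*(h + 2)*(h^4 + 5*h^3 - 3*h^2 - 45*h - 54) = (h - 1)*(h + 2)^2*(h^3 + 3*h^2 - 9*h - 27) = (h - 1)*(h + 2)^2*(h + 3)*(h^2 - 9) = (h - 1)*(h + 2)^2*(h + 3)^2*(h - 3)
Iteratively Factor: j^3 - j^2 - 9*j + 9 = (j - 1)*(j^2 - 9) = (j - 3)*(j - 1)*(j + 3)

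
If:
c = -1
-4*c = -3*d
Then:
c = -1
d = -4/3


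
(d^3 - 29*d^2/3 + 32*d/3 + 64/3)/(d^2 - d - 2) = (3*d^2 - 32*d + 64)/(3*(d - 2))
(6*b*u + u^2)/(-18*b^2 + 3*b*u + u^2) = u/(-3*b + u)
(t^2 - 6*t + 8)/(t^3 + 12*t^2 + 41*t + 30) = (t^2 - 6*t + 8)/(t^3 + 12*t^2 + 41*t + 30)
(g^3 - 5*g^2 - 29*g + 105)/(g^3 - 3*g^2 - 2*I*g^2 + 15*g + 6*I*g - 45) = (g^2 - 2*g - 35)/(g^2 - 2*I*g + 15)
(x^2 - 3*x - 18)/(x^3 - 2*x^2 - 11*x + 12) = (x - 6)/(x^2 - 5*x + 4)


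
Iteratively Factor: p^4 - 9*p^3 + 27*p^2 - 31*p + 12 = (p - 1)*(p^3 - 8*p^2 + 19*p - 12) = (p - 1)^2*(p^2 - 7*p + 12) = (p - 3)*(p - 1)^2*(p - 4)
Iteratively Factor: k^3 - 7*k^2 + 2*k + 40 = (k + 2)*(k^2 - 9*k + 20) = (k - 4)*(k + 2)*(k - 5)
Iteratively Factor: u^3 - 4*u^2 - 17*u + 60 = (u - 3)*(u^2 - u - 20) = (u - 3)*(u + 4)*(u - 5)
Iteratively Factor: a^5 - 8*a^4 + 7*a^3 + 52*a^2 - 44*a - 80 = (a - 5)*(a^4 - 3*a^3 - 8*a^2 + 12*a + 16) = (a - 5)*(a + 2)*(a^3 - 5*a^2 + 2*a + 8) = (a - 5)*(a + 1)*(a + 2)*(a^2 - 6*a + 8) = (a - 5)*(a - 4)*(a + 1)*(a + 2)*(a - 2)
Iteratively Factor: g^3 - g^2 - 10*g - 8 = (g + 1)*(g^2 - 2*g - 8) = (g + 1)*(g + 2)*(g - 4)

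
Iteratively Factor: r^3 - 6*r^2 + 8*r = (r)*(r^2 - 6*r + 8) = r*(r - 2)*(r - 4)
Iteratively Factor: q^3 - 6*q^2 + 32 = (q - 4)*(q^2 - 2*q - 8) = (q - 4)^2*(q + 2)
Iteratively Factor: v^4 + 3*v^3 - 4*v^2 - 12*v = (v + 2)*(v^3 + v^2 - 6*v) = v*(v + 2)*(v^2 + v - 6) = v*(v - 2)*(v + 2)*(v + 3)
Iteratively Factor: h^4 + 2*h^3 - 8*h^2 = (h - 2)*(h^3 + 4*h^2) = h*(h - 2)*(h^2 + 4*h) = h^2*(h - 2)*(h + 4)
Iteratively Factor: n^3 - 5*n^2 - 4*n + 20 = (n - 2)*(n^2 - 3*n - 10) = (n - 2)*(n + 2)*(n - 5)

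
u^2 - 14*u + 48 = (u - 8)*(u - 6)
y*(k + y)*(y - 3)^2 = k*y^3 - 6*k*y^2 + 9*k*y + y^4 - 6*y^3 + 9*y^2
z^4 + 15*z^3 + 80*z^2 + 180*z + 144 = (z + 2)*(z + 3)*(z + 4)*(z + 6)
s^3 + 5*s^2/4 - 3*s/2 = s*(s - 3/4)*(s + 2)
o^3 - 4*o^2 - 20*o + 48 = (o - 6)*(o - 2)*(o + 4)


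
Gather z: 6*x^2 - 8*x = 6*x^2 - 8*x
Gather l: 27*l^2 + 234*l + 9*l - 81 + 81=27*l^2 + 243*l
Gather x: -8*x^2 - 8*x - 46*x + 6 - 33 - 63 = -8*x^2 - 54*x - 90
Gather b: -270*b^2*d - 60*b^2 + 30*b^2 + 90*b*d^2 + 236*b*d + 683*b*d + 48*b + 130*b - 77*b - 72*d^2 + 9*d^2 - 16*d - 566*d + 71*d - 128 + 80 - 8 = b^2*(-270*d - 30) + b*(90*d^2 + 919*d + 101) - 63*d^2 - 511*d - 56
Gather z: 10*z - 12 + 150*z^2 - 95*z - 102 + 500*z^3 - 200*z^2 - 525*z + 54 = 500*z^3 - 50*z^2 - 610*z - 60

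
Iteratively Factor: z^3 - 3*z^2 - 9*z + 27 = (z - 3)*(z^2 - 9) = (z - 3)^2*(z + 3)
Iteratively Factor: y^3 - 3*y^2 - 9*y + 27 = (y - 3)*(y^2 - 9) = (y - 3)*(y + 3)*(y - 3)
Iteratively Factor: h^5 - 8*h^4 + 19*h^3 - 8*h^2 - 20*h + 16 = (h + 1)*(h^4 - 9*h^3 + 28*h^2 - 36*h + 16) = (h - 2)*(h + 1)*(h^3 - 7*h^2 + 14*h - 8) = (h - 2)*(h - 1)*(h + 1)*(h^2 - 6*h + 8) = (h - 2)^2*(h - 1)*(h + 1)*(h - 4)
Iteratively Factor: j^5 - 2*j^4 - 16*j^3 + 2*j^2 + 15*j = (j + 3)*(j^4 - 5*j^3 - j^2 + 5*j) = (j - 1)*(j + 3)*(j^3 - 4*j^2 - 5*j) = j*(j - 1)*(j + 3)*(j^2 - 4*j - 5) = j*(j - 5)*(j - 1)*(j + 3)*(j + 1)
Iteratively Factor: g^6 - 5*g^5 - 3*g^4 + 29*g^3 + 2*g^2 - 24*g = (g)*(g^5 - 5*g^4 - 3*g^3 + 29*g^2 + 2*g - 24) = g*(g + 2)*(g^4 - 7*g^3 + 11*g^2 + 7*g - 12) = g*(g - 3)*(g + 2)*(g^3 - 4*g^2 - g + 4) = g*(g - 3)*(g + 1)*(g + 2)*(g^2 - 5*g + 4) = g*(g - 3)*(g - 1)*(g + 1)*(g + 2)*(g - 4)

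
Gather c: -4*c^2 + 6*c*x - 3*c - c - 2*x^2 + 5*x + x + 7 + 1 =-4*c^2 + c*(6*x - 4) - 2*x^2 + 6*x + 8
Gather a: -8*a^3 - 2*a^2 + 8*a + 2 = -8*a^3 - 2*a^2 + 8*a + 2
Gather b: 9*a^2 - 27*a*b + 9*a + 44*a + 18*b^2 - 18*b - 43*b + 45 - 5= 9*a^2 + 53*a + 18*b^2 + b*(-27*a - 61) + 40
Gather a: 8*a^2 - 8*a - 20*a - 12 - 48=8*a^2 - 28*a - 60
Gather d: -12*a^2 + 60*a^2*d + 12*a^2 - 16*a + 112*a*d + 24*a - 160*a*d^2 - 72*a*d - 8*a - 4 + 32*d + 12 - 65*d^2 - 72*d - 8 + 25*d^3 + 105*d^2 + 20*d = 25*d^3 + d^2*(40 - 160*a) + d*(60*a^2 + 40*a - 20)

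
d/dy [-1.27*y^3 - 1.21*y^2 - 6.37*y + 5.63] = -3.81*y^2 - 2.42*y - 6.37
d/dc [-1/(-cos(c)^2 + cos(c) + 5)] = (2*cos(c) - 1)*sin(c)/(sin(c)^2 + cos(c) + 4)^2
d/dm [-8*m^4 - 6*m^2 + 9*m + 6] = -32*m^3 - 12*m + 9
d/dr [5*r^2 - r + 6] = 10*r - 1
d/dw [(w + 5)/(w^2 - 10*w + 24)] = (w^2 - 10*w - 2*(w - 5)*(w + 5) + 24)/(w^2 - 10*w + 24)^2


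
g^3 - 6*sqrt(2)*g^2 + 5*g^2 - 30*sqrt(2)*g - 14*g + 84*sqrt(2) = (g - 2)*(g + 7)*(g - 6*sqrt(2))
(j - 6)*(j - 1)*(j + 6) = j^3 - j^2 - 36*j + 36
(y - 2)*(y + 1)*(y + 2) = y^3 + y^2 - 4*y - 4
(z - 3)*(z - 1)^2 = z^3 - 5*z^2 + 7*z - 3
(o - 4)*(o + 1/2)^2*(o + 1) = o^4 - 2*o^3 - 27*o^2/4 - 19*o/4 - 1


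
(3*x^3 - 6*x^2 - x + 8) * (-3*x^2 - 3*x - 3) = -9*x^5 + 9*x^4 + 12*x^3 - 3*x^2 - 21*x - 24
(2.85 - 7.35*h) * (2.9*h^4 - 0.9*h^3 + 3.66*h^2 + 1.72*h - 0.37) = -21.315*h^5 + 14.88*h^4 - 29.466*h^3 - 2.211*h^2 + 7.6215*h - 1.0545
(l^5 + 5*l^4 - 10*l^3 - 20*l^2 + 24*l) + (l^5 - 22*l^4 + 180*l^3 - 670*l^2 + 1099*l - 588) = 2*l^5 - 17*l^4 + 170*l^3 - 690*l^2 + 1123*l - 588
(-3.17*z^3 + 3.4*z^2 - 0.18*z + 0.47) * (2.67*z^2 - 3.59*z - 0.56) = -8.4639*z^5 + 20.4583*z^4 - 10.9114*z^3 - 0.00290000000000024*z^2 - 1.5865*z - 0.2632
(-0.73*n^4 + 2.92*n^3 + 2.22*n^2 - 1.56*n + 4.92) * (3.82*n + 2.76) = -2.7886*n^5 + 9.1396*n^4 + 16.5396*n^3 + 0.168*n^2 + 14.4888*n + 13.5792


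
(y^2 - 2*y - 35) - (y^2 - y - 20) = -y - 15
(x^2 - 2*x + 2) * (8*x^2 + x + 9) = 8*x^4 - 15*x^3 + 23*x^2 - 16*x + 18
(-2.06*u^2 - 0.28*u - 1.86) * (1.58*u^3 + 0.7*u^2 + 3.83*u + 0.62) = -3.2548*u^5 - 1.8844*u^4 - 11.0246*u^3 - 3.6516*u^2 - 7.2974*u - 1.1532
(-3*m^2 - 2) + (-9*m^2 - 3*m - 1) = -12*m^2 - 3*m - 3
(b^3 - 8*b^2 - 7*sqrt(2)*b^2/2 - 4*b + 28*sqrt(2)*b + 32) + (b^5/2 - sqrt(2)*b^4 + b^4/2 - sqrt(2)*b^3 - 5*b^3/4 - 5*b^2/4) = b^5/2 - sqrt(2)*b^4 + b^4/2 - sqrt(2)*b^3 - b^3/4 - 37*b^2/4 - 7*sqrt(2)*b^2/2 - 4*b + 28*sqrt(2)*b + 32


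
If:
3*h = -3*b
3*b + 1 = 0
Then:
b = -1/3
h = 1/3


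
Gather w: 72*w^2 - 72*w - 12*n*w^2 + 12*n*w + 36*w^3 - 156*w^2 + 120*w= 36*w^3 + w^2*(-12*n - 84) + w*(12*n + 48)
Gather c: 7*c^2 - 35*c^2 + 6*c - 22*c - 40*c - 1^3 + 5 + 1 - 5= -28*c^2 - 56*c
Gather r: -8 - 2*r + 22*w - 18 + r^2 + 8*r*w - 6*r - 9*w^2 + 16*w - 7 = r^2 + r*(8*w - 8) - 9*w^2 + 38*w - 33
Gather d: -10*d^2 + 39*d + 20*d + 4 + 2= -10*d^2 + 59*d + 6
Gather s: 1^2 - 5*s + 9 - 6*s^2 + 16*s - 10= -6*s^2 + 11*s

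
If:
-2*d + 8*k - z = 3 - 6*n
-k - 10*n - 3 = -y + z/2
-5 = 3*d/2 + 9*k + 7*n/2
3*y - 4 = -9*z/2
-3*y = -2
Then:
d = -13219/5112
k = -67/2556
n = -431/1704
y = 2/3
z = 4/9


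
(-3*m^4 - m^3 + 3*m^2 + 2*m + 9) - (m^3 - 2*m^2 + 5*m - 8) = -3*m^4 - 2*m^3 + 5*m^2 - 3*m + 17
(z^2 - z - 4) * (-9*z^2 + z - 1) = -9*z^4 + 10*z^3 + 34*z^2 - 3*z + 4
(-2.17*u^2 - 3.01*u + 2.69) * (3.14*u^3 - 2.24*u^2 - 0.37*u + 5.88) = -6.8138*u^5 - 4.5906*u^4 + 15.9919*u^3 - 17.6715*u^2 - 18.6941*u + 15.8172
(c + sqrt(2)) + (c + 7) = 2*c + sqrt(2) + 7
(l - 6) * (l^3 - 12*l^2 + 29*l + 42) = l^4 - 18*l^3 + 101*l^2 - 132*l - 252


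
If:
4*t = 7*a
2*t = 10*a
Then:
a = 0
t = 0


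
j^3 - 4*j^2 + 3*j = j*(j - 3)*(j - 1)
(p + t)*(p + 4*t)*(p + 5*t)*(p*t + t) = p^4*t + 10*p^3*t^2 + p^3*t + 29*p^2*t^3 + 10*p^2*t^2 + 20*p*t^4 + 29*p*t^3 + 20*t^4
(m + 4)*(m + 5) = m^2 + 9*m + 20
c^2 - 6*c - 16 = (c - 8)*(c + 2)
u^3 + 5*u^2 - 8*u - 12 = (u - 2)*(u + 1)*(u + 6)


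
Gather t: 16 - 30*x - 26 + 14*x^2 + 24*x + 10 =14*x^2 - 6*x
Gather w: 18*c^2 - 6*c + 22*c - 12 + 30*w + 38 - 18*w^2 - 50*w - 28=18*c^2 + 16*c - 18*w^2 - 20*w - 2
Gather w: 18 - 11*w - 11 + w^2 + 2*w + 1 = w^2 - 9*w + 8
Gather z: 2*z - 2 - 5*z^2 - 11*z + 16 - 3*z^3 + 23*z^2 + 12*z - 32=-3*z^3 + 18*z^2 + 3*z - 18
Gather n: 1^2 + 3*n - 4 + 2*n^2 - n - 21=2*n^2 + 2*n - 24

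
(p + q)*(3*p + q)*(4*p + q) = 12*p^3 + 19*p^2*q + 8*p*q^2 + q^3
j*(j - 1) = j^2 - j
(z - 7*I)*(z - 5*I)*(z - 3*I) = z^3 - 15*I*z^2 - 71*z + 105*I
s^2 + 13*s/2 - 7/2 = (s - 1/2)*(s + 7)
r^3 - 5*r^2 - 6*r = r*(r - 6)*(r + 1)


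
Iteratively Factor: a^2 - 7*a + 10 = (a - 5)*(a - 2)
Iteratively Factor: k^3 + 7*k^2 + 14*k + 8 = (k + 4)*(k^2 + 3*k + 2) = (k + 1)*(k + 4)*(k + 2)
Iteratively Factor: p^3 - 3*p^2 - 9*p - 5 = (p + 1)*(p^2 - 4*p - 5) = (p + 1)^2*(p - 5)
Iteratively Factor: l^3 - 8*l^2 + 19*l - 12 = (l - 3)*(l^2 - 5*l + 4) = (l - 3)*(l - 1)*(l - 4)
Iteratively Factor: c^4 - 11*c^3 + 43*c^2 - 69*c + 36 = (c - 4)*(c^3 - 7*c^2 + 15*c - 9) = (c - 4)*(c - 3)*(c^2 - 4*c + 3) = (c - 4)*(c - 3)*(c - 1)*(c - 3)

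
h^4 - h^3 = h^3*(h - 1)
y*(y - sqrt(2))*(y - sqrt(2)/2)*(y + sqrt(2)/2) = y^4 - sqrt(2)*y^3 - y^2/2 + sqrt(2)*y/2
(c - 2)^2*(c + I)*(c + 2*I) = c^4 - 4*c^3 + 3*I*c^3 + 2*c^2 - 12*I*c^2 + 8*c + 12*I*c - 8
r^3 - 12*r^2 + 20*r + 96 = (r - 8)*(r - 6)*(r + 2)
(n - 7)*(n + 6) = n^2 - n - 42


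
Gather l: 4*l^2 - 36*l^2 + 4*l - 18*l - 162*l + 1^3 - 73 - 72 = -32*l^2 - 176*l - 144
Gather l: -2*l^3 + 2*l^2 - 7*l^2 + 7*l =-2*l^3 - 5*l^2 + 7*l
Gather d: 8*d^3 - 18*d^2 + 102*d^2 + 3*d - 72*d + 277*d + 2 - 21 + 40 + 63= 8*d^3 + 84*d^2 + 208*d + 84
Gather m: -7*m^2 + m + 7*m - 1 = -7*m^2 + 8*m - 1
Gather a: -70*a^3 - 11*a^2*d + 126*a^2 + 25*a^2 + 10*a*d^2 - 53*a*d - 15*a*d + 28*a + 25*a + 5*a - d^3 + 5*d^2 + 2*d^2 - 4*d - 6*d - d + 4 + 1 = -70*a^3 + a^2*(151 - 11*d) + a*(10*d^2 - 68*d + 58) - d^3 + 7*d^2 - 11*d + 5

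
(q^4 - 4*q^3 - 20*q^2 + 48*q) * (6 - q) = -q^5 + 10*q^4 - 4*q^3 - 168*q^2 + 288*q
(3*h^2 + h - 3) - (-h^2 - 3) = 4*h^2 + h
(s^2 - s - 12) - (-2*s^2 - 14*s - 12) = 3*s^2 + 13*s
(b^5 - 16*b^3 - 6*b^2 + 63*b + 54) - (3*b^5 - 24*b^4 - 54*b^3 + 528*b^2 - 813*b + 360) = -2*b^5 + 24*b^4 + 38*b^3 - 534*b^2 + 876*b - 306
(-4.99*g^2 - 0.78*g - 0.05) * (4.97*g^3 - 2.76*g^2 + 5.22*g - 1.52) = -24.8003*g^5 + 9.8958*g^4 - 24.1435*g^3 + 3.6512*g^2 + 0.9246*g + 0.076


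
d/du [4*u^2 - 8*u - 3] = 8*u - 8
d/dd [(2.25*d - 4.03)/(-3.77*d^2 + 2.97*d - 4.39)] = (8.4825*d^2 - 30.3862*d + 2.0916)/(14.2129*d^4 - 22.3938*d^3 + 41.9215*d^2 - 26.0766*d + 19.2721)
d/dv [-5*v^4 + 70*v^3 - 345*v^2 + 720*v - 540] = -20*v^3 + 210*v^2 - 690*v + 720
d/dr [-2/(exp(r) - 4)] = 2*exp(r)/(exp(r) - 4)^2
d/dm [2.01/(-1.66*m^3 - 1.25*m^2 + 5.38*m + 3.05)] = (10.0098*m^2 + 5.025*m - 10.8138)/(1.66*m^3 + 1.25*m^2 - 5.38*m - 3.05)^2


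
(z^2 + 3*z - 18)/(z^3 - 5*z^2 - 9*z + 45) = (z + 6)/(z^2 - 2*z - 15)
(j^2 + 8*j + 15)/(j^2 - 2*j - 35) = (j + 3)/(j - 7)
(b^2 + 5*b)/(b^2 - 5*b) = (b + 5)/(b - 5)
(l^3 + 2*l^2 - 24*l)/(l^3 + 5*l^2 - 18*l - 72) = l/(l + 3)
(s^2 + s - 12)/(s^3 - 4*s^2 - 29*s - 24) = (-s^2 - s + 12)/(-s^3 + 4*s^2 + 29*s + 24)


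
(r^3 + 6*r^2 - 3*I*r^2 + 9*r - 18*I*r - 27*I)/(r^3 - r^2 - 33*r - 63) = (r - 3*I)/(r - 7)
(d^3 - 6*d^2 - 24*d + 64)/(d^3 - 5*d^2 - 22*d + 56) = (d - 8)/(d - 7)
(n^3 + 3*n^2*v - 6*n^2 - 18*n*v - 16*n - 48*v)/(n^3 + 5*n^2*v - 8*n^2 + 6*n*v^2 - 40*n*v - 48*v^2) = (n + 2)/(n + 2*v)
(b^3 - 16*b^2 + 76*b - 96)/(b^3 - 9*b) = (b^3 - 16*b^2 + 76*b - 96)/(b*(b^2 - 9))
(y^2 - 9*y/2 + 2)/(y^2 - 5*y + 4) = (y - 1/2)/(y - 1)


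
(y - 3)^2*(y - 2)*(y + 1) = y^4 - 7*y^3 + 13*y^2 + 3*y - 18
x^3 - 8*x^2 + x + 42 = (x - 7)*(x - 3)*(x + 2)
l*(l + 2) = l^2 + 2*l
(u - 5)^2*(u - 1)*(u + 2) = u^4 - 9*u^3 + 13*u^2 + 45*u - 50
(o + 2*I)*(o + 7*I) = o^2 + 9*I*o - 14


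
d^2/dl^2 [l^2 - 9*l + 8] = 2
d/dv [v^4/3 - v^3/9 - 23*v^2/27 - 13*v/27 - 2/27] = 4*v^3/3 - v^2/3 - 46*v/27 - 13/27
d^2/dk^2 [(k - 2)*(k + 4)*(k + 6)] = 6*k + 16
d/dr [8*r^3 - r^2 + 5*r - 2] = 24*r^2 - 2*r + 5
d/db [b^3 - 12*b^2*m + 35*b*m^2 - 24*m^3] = 3*b^2 - 24*b*m + 35*m^2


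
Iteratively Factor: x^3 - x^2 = (x)*(x^2 - x) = x^2*(x - 1)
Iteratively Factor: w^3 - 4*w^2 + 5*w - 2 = (w - 1)*(w^2 - 3*w + 2) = (w - 2)*(w - 1)*(w - 1)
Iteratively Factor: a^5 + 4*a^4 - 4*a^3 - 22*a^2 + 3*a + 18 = (a + 3)*(a^4 + a^3 - 7*a^2 - a + 6) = (a + 3)^2*(a^3 - 2*a^2 - a + 2) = (a + 1)*(a + 3)^2*(a^2 - 3*a + 2) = (a - 1)*(a + 1)*(a + 3)^2*(a - 2)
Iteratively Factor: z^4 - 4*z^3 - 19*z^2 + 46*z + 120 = (z + 3)*(z^3 - 7*z^2 + 2*z + 40) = (z + 2)*(z + 3)*(z^2 - 9*z + 20) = (z - 4)*(z + 2)*(z + 3)*(z - 5)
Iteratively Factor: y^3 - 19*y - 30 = (y + 2)*(y^2 - 2*y - 15) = (y - 5)*(y + 2)*(y + 3)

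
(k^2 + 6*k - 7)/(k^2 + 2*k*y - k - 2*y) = (k + 7)/(k + 2*y)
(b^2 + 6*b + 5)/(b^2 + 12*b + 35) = (b + 1)/(b + 7)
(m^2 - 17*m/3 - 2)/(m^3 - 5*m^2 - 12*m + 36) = (m + 1/3)/(m^2 + m - 6)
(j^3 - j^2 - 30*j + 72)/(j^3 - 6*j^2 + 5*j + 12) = (j + 6)/(j + 1)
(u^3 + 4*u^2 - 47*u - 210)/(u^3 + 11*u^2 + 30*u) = (u - 7)/u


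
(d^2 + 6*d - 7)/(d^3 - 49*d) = (d - 1)/(d*(d - 7))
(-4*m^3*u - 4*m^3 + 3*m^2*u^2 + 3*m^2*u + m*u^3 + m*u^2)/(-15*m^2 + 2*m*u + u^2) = m*(-4*m^2*u - 4*m^2 + 3*m*u^2 + 3*m*u + u^3 + u^2)/(-15*m^2 + 2*m*u + u^2)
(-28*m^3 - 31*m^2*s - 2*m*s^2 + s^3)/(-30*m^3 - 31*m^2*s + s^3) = (-28*m^2 - 3*m*s + s^2)/(-30*m^2 - m*s + s^2)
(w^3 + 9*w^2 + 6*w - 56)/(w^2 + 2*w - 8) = w + 7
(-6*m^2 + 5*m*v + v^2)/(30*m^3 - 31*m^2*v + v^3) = 1/(-5*m + v)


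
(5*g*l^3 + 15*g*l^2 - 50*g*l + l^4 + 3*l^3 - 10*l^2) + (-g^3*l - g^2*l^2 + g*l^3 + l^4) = -g^3*l - g^2*l^2 + 6*g*l^3 + 15*g*l^2 - 50*g*l + 2*l^4 + 3*l^3 - 10*l^2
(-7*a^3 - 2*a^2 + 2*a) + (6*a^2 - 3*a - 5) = -7*a^3 + 4*a^2 - a - 5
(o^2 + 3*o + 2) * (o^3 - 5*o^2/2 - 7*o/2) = o^5 + o^4/2 - 9*o^3 - 31*o^2/2 - 7*o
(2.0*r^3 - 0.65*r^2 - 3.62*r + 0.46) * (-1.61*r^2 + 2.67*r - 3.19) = -3.22*r^5 + 6.3865*r^4 - 2.2873*r^3 - 8.3325*r^2 + 12.776*r - 1.4674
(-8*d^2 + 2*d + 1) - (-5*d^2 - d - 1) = -3*d^2 + 3*d + 2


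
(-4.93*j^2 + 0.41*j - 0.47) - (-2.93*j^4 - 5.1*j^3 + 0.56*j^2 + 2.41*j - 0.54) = 2.93*j^4 + 5.1*j^3 - 5.49*j^2 - 2.0*j + 0.0700000000000001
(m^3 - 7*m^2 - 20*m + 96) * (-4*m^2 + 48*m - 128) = -4*m^5 + 76*m^4 - 384*m^3 - 448*m^2 + 7168*m - 12288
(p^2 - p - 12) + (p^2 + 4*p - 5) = 2*p^2 + 3*p - 17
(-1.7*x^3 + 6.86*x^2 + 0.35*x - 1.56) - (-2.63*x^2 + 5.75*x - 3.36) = -1.7*x^3 + 9.49*x^2 - 5.4*x + 1.8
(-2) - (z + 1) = -z - 3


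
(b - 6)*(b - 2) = b^2 - 8*b + 12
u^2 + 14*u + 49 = (u + 7)^2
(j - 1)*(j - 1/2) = j^2 - 3*j/2 + 1/2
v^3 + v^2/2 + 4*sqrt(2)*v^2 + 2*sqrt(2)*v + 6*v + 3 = (v + 1/2)*(v + sqrt(2))*(v + 3*sqrt(2))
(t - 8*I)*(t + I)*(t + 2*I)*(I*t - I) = I*t^4 + 5*t^3 - I*t^3 - 5*t^2 + 22*I*t^2 - 16*t - 22*I*t + 16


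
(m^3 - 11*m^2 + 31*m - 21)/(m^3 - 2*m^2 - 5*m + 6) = (m - 7)/(m + 2)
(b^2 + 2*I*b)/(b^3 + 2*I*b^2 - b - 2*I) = b/(b^2 - 1)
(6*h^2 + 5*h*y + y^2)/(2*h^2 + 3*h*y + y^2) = (3*h + y)/(h + y)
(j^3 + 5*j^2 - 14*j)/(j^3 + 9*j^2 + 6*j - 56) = j/(j + 4)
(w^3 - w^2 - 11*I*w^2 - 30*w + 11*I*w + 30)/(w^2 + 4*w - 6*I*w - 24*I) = (w^2 - w*(1 + 5*I) + 5*I)/(w + 4)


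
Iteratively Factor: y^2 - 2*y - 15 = (y - 5)*(y + 3)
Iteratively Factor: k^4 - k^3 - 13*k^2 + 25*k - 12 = (k + 4)*(k^3 - 5*k^2 + 7*k - 3) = (k - 3)*(k + 4)*(k^2 - 2*k + 1) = (k - 3)*(k - 1)*(k + 4)*(k - 1)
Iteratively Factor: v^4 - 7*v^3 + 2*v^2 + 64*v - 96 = (v - 4)*(v^3 - 3*v^2 - 10*v + 24) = (v - 4)*(v - 2)*(v^2 - v - 12) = (v - 4)*(v - 2)*(v + 3)*(v - 4)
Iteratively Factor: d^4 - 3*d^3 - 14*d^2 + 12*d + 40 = (d - 2)*(d^3 - d^2 - 16*d - 20) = (d - 5)*(d - 2)*(d^2 + 4*d + 4) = (d - 5)*(d - 2)*(d + 2)*(d + 2)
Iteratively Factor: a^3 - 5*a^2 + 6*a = (a - 2)*(a^2 - 3*a) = a*(a - 2)*(a - 3)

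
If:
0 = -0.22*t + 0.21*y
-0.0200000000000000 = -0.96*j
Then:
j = 0.02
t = 0.954545454545455*y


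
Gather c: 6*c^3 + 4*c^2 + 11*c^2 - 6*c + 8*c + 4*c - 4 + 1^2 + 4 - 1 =6*c^3 + 15*c^2 + 6*c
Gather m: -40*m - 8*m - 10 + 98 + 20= 108 - 48*m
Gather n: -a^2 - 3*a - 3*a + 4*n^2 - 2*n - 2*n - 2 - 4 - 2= -a^2 - 6*a + 4*n^2 - 4*n - 8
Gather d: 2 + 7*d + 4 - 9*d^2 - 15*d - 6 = -9*d^2 - 8*d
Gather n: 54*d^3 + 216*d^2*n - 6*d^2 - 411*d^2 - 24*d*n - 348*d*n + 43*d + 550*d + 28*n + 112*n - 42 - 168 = 54*d^3 - 417*d^2 + 593*d + n*(216*d^2 - 372*d + 140) - 210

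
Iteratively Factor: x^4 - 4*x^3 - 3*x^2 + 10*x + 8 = (x - 4)*(x^3 - 3*x - 2) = (x - 4)*(x + 1)*(x^2 - x - 2) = (x - 4)*(x + 1)^2*(x - 2)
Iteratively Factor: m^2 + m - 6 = (m - 2)*(m + 3)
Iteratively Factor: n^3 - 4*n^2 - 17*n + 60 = (n + 4)*(n^2 - 8*n + 15) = (n - 3)*(n + 4)*(n - 5)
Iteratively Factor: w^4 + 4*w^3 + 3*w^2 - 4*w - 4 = (w + 2)*(w^3 + 2*w^2 - w - 2) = (w - 1)*(w + 2)*(w^2 + 3*w + 2) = (w - 1)*(w + 2)^2*(w + 1)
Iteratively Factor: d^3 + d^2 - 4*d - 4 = (d - 2)*(d^2 + 3*d + 2) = (d - 2)*(d + 2)*(d + 1)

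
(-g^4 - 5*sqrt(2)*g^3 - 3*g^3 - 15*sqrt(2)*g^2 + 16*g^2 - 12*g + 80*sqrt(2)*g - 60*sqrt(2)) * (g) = -g^5 - 5*sqrt(2)*g^4 - 3*g^4 - 15*sqrt(2)*g^3 + 16*g^3 - 12*g^2 + 80*sqrt(2)*g^2 - 60*sqrt(2)*g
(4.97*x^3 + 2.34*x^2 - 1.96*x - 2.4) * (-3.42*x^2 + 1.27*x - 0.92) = -16.9974*x^5 - 1.6909*x^4 + 5.1026*x^3 + 3.566*x^2 - 1.2448*x + 2.208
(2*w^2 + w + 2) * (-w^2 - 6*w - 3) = -2*w^4 - 13*w^3 - 14*w^2 - 15*w - 6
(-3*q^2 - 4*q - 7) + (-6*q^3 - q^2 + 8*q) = -6*q^3 - 4*q^2 + 4*q - 7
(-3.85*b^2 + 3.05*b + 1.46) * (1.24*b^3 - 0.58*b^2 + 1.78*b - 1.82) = -4.774*b^5 + 6.015*b^4 - 6.8116*b^3 + 11.5892*b^2 - 2.9522*b - 2.6572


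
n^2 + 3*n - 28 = (n - 4)*(n + 7)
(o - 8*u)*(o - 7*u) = o^2 - 15*o*u + 56*u^2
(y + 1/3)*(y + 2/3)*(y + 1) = y^3 + 2*y^2 + 11*y/9 + 2/9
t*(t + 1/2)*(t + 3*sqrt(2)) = t^3 + t^2/2 + 3*sqrt(2)*t^2 + 3*sqrt(2)*t/2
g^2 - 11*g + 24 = (g - 8)*(g - 3)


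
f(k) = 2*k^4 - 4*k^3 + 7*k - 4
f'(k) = 8*k^3 - 12*k^2 + 7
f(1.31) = 2.07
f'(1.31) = 4.39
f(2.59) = 34.63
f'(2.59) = 65.49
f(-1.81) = 28.51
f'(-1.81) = -79.75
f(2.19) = 15.32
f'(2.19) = 33.47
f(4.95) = 746.25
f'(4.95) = 683.27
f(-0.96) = -5.48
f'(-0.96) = -11.14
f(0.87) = 0.60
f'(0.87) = 3.19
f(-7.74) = 8974.40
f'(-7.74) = -4421.37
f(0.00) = -4.00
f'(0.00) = 7.00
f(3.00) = 71.00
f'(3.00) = 115.00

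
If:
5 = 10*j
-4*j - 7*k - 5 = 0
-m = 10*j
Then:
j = 1/2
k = -1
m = -5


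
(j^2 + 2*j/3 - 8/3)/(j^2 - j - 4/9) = 3*(j + 2)/(3*j + 1)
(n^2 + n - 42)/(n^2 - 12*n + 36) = (n + 7)/(n - 6)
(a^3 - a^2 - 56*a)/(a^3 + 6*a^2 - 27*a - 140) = a*(a - 8)/(a^2 - a - 20)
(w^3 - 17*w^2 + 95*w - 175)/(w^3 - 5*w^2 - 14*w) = (w^2 - 10*w + 25)/(w*(w + 2))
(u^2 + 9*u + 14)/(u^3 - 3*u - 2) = (u^2 + 9*u + 14)/(u^3 - 3*u - 2)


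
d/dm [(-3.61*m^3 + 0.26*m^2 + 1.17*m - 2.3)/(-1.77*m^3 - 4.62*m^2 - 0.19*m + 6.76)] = (17.1384*m^4 + 5.5136*m^3 - 80.0678*m^2 - 17.7368*m + 7.4722)/(3.1329*m^6 + 16.3548*m^5 + 22.017*m^4 - 22.1748*m^3 - 62.4263*m^2 - 2.5688*m + 45.6976)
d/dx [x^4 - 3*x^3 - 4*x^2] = x*(4*x^2 - 9*x - 8)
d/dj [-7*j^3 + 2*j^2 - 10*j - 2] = -21*j^2 + 4*j - 10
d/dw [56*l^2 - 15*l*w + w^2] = -15*l + 2*w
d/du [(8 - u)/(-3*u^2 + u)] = (-3*u^2 + 48*u - 8)/(u^2*(9*u^2 - 6*u + 1))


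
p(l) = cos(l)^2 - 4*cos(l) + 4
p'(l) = -2*sin(l)*cos(l) + 4*sin(l)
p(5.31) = 2.07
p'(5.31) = -2.38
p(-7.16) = 1.85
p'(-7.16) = -2.09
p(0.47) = 1.23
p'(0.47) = 1.00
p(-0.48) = 1.24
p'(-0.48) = -1.03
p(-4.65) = 4.25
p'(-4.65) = 4.12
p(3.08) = 8.99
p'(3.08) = 0.37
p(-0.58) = 1.35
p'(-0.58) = -1.28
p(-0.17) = 1.03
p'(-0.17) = -0.34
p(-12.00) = 1.34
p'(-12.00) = 1.24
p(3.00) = 8.94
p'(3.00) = 0.84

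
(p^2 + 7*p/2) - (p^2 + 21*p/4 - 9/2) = 9/2 - 7*p/4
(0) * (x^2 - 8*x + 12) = 0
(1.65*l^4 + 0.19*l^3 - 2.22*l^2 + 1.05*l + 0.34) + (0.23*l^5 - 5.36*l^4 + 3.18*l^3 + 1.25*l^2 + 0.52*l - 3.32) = 0.23*l^5 - 3.71*l^4 + 3.37*l^3 - 0.97*l^2 + 1.57*l - 2.98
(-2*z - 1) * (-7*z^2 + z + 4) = 14*z^3 + 5*z^2 - 9*z - 4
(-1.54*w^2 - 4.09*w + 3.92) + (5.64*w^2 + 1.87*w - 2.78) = 4.1*w^2 - 2.22*w + 1.14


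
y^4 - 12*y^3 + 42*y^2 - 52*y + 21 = (y - 7)*(y - 3)*(y - 1)^2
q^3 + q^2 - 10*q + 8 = (q - 2)*(q - 1)*(q + 4)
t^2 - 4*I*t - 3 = (t - 3*I)*(t - I)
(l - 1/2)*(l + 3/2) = l^2 + l - 3/4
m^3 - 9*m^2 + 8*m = m*(m - 8)*(m - 1)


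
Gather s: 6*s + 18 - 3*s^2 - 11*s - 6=-3*s^2 - 5*s + 12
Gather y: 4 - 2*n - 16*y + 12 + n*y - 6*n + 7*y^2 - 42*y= -8*n + 7*y^2 + y*(n - 58) + 16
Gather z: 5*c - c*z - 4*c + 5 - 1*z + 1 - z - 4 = c + z*(-c - 2) + 2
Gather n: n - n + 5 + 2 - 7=0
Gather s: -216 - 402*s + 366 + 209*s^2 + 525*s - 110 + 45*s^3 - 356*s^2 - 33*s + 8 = 45*s^3 - 147*s^2 + 90*s + 48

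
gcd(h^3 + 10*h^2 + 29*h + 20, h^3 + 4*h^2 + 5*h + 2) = h + 1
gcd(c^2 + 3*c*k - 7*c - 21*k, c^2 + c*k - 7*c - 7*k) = c - 7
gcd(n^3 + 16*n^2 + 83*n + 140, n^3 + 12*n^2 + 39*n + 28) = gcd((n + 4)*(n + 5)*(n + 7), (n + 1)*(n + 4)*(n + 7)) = n^2 + 11*n + 28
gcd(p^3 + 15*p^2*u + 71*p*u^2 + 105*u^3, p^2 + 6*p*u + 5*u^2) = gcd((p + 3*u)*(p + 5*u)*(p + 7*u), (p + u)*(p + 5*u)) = p + 5*u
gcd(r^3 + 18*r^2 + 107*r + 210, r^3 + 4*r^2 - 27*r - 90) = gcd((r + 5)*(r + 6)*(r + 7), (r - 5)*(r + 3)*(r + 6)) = r + 6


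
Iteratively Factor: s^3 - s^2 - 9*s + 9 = (s - 1)*(s^2 - 9) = (s - 1)*(s + 3)*(s - 3)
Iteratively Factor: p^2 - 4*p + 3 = (p - 1)*(p - 3)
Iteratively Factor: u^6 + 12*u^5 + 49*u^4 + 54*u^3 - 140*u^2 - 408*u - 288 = (u + 3)*(u^5 + 9*u^4 + 22*u^3 - 12*u^2 - 104*u - 96) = (u + 3)^2*(u^4 + 6*u^3 + 4*u^2 - 24*u - 32) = (u - 2)*(u + 3)^2*(u^3 + 8*u^2 + 20*u + 16) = (u - 2)*(u + 3)^2*(u + 4)*(u^2 + 4*u + 4) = (u - 2)*(u + 2)*(u + 3)^2*(u + 4)*(u + 2)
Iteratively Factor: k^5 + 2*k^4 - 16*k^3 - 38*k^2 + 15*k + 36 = (k - 4)*(k^4 + 6*k^3 + 8*k^2 - 6*k - 9) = (k - 4)*(k - 1)*(k^3 + 7*k^2 + 15*k + 9) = (k - 4)*(k - 1)*(k + 3)*(k^2 + 4*k + 3) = (k - 4)*(k - 1)*(k + 3)^2*(k + 1)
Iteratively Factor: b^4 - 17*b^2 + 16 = (b - 4)*(b^3 + 4*b^2 - b - 4) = (b - 4)*(b + 1)*(b^2 + 3*b - 4) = (b - 4)*(b + 1)*(b + 4)*(b - 1)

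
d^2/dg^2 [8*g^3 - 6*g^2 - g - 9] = 48*g - 12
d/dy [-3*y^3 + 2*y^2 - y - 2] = -9*y^2 + 4*y - 1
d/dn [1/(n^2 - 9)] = -2*n/(n^2 - 9)^2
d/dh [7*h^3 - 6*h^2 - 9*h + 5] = 21*h^2 - 12*h - 9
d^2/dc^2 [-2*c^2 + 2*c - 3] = -4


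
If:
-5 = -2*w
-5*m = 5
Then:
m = -1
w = 5/2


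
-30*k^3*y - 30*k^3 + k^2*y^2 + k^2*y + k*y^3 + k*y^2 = (-5*k + y)*(6*k + y)*(k*y + k)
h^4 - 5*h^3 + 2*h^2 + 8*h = h*(h - 4)*(h - 2)*(h + 1)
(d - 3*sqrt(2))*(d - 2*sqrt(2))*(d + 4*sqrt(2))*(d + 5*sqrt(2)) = d^4 + 4*sqrt(2)*d^3 - 38*d^2 - 92*sqrt(2)*d + 480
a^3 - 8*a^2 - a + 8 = (a - 8)*(a - 1)*(a + 1)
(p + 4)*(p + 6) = p^2 + 10*p + 24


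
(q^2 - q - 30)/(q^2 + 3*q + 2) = (q^2 - q - 30)/(q^2 + 3*q + 2)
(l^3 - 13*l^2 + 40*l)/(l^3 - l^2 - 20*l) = (l - 8)/(l + 4)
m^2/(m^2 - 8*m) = m/(m - 8)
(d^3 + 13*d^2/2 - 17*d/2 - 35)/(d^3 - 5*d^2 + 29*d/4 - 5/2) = 2*(d^2 + 9*d + 14)/(2*d^2 - 5*d + 2)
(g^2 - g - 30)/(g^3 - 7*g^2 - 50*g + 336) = (g + 5)/(g^2 - g - 56)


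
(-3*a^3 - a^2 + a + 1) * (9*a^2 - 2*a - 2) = -27*a^5 - 3*a^4 + 17*a^3 + 9*a^2 - 4*a - 2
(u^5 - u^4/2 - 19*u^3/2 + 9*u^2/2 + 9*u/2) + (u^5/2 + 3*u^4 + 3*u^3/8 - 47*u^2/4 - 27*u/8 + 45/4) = 3*u^5/2 + 5*u^4/2 - 73*u^3/8 - 29*u^2/4 + 9*u/8 + 45/4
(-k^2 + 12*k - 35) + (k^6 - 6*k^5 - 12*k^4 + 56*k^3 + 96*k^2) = k^6 - 6*k^5 - 12*k^4 + 56*k^3 + 95*k^2 + 12*k - 35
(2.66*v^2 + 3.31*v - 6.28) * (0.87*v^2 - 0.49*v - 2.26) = 2.3142*v^4 + 1.5763*v^3 - 13.0971*v^2 - 4.4034*v + 14.1928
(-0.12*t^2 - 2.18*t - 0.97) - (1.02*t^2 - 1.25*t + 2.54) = -1.14*t^2 - 0.93*t - 3.51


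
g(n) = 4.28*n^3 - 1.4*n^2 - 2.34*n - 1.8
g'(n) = 12.84*n^2 - 2.8*n - 2.34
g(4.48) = 344.46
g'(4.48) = 242.82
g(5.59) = 688.99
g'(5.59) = 383.23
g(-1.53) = -16.83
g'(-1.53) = 32.00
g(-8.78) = -2986.04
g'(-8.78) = 1012.06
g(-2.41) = -64.20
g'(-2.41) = 78.98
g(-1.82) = -27.98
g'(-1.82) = 45.29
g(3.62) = 174.42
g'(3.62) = 155.78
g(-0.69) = -2.26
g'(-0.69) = 5.71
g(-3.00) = -122.94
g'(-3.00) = 121.62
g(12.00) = 7164.36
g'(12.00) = 1813.02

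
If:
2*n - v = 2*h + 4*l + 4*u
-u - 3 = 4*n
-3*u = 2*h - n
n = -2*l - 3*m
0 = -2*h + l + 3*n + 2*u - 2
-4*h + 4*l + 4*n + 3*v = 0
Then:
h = -263/151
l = -43/151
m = 77/151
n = -145/151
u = 127/151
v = -100/151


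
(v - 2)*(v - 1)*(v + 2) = v^3 - v^2 - 4*v + 4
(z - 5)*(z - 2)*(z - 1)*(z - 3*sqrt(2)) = z^4 - 8*z^3 - 3*sqrt(2)*z^3 + 17*z^2 + 24*sqrt(2)*z^2 - 51*sqrt(2)*z - 10*z + 30*sqrt(2)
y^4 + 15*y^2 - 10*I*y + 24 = (y - 3*I)*(y - 2*I)*(y + I)*(y + 4*I)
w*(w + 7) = w^2 + 7*w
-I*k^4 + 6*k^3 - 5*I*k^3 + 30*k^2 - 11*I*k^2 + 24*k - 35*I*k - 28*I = (k + 4)*(k - I)*(k + 7*I)*(-I*k - I)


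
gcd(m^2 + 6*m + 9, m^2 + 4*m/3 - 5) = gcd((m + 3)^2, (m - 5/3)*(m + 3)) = m + 3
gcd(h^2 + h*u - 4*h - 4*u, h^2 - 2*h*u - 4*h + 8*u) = h - 4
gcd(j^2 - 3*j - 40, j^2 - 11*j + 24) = j - 8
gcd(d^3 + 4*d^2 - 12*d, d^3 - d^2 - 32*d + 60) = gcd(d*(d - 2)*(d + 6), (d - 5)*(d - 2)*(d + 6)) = d^2 + 4*d - 12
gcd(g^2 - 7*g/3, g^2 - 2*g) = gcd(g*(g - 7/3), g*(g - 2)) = g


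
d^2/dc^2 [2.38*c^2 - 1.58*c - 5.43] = 4.76000000000000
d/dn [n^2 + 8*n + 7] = 2*n + 8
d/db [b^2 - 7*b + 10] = 2*b - 7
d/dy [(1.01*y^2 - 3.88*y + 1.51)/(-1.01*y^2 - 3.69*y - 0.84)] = (-7.6457*y^2 + 1.3534*y + 8.8311)/(1.0201*y^4 + 7.4538*y^3 + 15.3129*y^2 + 6.1992*y + 0.7056)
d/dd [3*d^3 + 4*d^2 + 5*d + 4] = 9*d^2 + 8*d + 5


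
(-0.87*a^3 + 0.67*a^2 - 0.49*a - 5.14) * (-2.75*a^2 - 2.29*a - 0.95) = 2.3925*a^5 + 0.1498*a^4 + 0.6397*a^3 + 14.6206*a^2 + 12.2361*a + 4.883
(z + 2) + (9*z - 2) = 10*z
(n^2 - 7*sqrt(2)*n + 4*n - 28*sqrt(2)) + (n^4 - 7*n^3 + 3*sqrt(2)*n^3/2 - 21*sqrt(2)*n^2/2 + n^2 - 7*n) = n^4 - 7*n^3 + 3*sqrt(2)*n^3/2 - 21*sqrt(2)*n^2/2 + 2*n^2 - 7*sqrt(2)*n - 3*n - 28*sqrt(2)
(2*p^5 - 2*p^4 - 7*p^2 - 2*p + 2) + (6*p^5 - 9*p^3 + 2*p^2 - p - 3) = 8*p^5 - 2*p^4 - 9*p^3 - 5*p^2 - 3*p - 1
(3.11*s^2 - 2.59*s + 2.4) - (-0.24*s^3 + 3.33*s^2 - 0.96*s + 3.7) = 0.24*s^3 - 0.22*s^2 - 1.63*s - 1.3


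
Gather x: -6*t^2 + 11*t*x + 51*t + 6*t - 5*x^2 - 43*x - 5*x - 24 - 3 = -6*t^2 + 57*t - 5*x^2 + x*(11*t - 48) - 27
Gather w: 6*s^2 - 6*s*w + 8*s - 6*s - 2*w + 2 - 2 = 6*s^2 + 2*s + w*(-6*s - 2)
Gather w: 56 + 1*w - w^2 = -w^2 + w + 56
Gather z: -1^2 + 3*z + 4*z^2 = 4*z^2 + 3*z - 1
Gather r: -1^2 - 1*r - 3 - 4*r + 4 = -5*r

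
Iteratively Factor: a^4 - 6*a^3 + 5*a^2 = (a)*(a^3 - 6*a^2 + 5*a) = a*(a - 1)*(a^2 - 5*a) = a^2*(a - 1)*(a - 5)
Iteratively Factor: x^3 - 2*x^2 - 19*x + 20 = (x - 5)*(x^2 + 3*x - 4) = (x - 5)*(x + 4)*(x - 1)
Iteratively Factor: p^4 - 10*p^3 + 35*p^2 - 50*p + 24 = (p - 1)*(p^3 - 9*p^2 + 26*p - 24) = (p - 2)*(p - 1)*(p^2 - 7*p + 12) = (p - 4)*(p - 2)*(p - 1)*(p - 3)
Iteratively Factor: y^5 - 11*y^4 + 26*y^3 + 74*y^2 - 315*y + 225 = (y - 3)*(y^4 - 8*y^3 + 2*y^2 + 80*y - 75) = (y - 5)*(y - 3)*(y^3 - 3*y^2 - 13*y + 15) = (y - 5)^2*(y - 3)*(y^2 + 2*y - 3) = (y - 5)^2*(y - 3)*(y - 1)*(y + 3)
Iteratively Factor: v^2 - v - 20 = (v + 4)*(v - 5)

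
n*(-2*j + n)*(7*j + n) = -14*j^2*n + 5*j*n^2 + n^3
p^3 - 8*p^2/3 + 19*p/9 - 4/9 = (p - 4/3)*(p - 1)*(p - 1/3)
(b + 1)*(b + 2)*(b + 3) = b^3 + 6*b^2 + 11*b + 6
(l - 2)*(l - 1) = l^2 - 3*l + 2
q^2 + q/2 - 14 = (q - 7/2)*(q + 4)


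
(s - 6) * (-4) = 24 - 4*s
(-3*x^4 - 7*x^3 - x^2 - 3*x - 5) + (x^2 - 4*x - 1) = -3*x^4 - 7*x^3 - 7*x - 6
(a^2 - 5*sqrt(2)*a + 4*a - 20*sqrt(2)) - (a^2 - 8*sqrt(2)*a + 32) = 4*a + 3*sqrt(2)*a - 32 - 20*sqrt(2)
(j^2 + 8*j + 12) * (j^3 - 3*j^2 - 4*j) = j^5 + 5*j^4 - 16*j^3 - 68*j^2 - 48*j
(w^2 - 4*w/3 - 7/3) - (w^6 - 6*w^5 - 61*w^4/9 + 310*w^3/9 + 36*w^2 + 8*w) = -w^6 + 6*w^5 + 61*w^4/9 - 310*w^3/9 - 35*w^2 - 28*w/3 - 7/3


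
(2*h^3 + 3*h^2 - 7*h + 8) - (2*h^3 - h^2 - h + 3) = 4*h^2 - 6*h + 5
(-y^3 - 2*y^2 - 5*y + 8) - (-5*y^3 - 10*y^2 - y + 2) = 4*y^3 + 8*y^2 - 4*y + 6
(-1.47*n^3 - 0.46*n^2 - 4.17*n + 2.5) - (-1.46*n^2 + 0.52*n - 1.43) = -1.47*n^3 + 1.0*n^2 - 4.69*n + 3.93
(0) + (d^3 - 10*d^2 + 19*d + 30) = d^3 - 10*d^2 + 19*d + 30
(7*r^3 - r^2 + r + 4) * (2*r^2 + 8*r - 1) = 14*r^5 + 54*r^4 - 13*r^3 + 17*r^2 + 31*r - 4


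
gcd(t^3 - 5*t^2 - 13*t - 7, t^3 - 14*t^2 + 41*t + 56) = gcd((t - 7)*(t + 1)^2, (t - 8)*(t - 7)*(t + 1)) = t^2 - 6*t - 7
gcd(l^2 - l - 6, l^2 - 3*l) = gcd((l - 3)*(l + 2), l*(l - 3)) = l - 3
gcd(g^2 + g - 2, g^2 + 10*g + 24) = 1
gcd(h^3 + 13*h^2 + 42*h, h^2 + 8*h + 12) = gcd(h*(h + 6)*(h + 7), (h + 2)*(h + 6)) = h + 6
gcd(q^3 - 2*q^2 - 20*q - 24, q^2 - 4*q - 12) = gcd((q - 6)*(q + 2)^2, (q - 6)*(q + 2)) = q^2 - 4*q - 12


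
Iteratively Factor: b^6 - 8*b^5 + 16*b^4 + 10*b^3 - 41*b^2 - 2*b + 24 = (b - 3)*(b^5 - 5*b^4 + b^3 + 13*b^2 - 2*b - 8) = (b - 4)*(b - 3)*(b^4 - b^3 - 3*b^2 + b + 2) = (b - 4)*(b - 3)*(b + 1)*(b^3 - 2*b^2 - b + 2) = (b - 4)*(b - 3)*(b + 1)^2*(b^2 - 3*b + 2) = (b - 4)*(b - 3)*(b - 2)*(b + 1)^2*(b - 1)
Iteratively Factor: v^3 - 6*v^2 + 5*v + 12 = (v - 3)*(v^2 - 3*v - 4) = (v - 3)*(v + 1)*(v - 4)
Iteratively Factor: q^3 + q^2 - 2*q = (q - 1)*(q^2 + 2*q) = q*(q - 1)*(q + 2)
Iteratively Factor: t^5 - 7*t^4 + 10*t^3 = (t - 5)*(t^4 - 2*t^3) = t*(t - 5)*(t^3 - 2*t^2) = t*(t - 5)*(t - 2)*(t^2) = t^2*(t - 5)*(t - 2)*(t)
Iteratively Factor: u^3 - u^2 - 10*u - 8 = (u - 4)*(u^2 + 3*u + 2) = (u - 4)*(u + 1)*(u + 2)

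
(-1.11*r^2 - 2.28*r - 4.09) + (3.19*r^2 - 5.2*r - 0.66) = 2.08*r^2 - 7.48*r - 4.75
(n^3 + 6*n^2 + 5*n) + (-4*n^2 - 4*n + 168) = n^3 + 2*n^2 + n + 168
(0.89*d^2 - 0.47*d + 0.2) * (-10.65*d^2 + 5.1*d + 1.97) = -9.4785*d^4 + 9.5445*d^3 - 2.7737*d^2 + 0.0941000000000001*d + 0.394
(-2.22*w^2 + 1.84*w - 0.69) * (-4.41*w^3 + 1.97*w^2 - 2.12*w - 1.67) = 9.7902*w^5 - 12.4878*w^4 + 11.3741*w^3 - 1.5527*w^2 - 1.61*w + 1.1523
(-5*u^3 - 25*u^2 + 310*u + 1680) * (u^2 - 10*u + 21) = -5*u^5 + 25*u^4 + 455*u^3 - 1945*u^2 - 10290*u + 35280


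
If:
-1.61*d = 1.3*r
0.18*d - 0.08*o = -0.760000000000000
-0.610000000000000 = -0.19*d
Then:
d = 3.21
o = 16.72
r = -3.98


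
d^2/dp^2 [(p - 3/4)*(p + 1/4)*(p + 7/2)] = 6*p + 6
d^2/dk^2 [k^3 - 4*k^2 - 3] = 6*k - 8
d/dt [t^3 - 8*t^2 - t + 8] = 3*t^2 - 16*t - 1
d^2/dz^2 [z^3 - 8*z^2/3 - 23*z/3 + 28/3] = 6*z - 16/3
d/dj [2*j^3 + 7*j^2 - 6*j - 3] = 6*j^2 + 14*j - 6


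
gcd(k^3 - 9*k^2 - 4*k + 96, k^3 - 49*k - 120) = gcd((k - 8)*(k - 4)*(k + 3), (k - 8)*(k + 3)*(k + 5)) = k^2 - 5*k - 24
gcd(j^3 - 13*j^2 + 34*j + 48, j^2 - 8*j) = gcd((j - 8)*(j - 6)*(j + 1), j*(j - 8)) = j - 8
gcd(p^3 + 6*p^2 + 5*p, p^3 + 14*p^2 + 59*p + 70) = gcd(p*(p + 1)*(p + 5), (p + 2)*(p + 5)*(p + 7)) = p + 5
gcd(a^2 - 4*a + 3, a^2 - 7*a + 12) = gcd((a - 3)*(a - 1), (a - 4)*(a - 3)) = a - 3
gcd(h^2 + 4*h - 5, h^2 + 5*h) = h + 5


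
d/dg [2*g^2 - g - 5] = 4*g - 1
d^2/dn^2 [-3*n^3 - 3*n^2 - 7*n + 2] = -18*n - 6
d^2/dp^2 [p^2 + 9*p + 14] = 2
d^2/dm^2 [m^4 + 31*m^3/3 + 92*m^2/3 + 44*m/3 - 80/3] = 12*m^2 + 62*m + 184/3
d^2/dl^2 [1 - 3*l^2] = -6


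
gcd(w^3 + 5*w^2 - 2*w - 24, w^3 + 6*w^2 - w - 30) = w^2 + w - 6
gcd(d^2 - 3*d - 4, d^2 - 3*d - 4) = d^2 - 3*d - 4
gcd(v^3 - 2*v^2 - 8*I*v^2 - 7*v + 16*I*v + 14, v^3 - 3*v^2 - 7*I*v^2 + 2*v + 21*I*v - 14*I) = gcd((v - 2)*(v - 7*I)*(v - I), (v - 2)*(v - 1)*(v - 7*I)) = v^2 + v*(-2 - 7*I) + 14*I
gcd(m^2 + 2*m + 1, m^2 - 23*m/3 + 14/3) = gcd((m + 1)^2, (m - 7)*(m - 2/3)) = 1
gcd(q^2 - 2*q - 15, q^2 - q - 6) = 1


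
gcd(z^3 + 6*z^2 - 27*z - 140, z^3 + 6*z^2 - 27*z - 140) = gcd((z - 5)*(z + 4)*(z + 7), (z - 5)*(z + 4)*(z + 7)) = z^3 + 6*z^2 - 27*z - 140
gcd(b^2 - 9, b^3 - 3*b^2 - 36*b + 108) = b - 3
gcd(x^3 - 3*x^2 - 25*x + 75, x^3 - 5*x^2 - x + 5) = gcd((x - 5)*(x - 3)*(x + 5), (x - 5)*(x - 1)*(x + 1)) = x - 5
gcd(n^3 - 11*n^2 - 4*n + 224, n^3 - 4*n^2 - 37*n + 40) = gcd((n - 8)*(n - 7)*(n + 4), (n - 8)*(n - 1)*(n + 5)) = n - 8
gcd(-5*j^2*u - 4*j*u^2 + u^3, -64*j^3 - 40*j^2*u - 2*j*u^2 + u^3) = 1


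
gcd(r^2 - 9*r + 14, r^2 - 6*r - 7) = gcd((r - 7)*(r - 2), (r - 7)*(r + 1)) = r - 7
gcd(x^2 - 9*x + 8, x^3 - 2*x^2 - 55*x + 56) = x^2 - 9*x + 8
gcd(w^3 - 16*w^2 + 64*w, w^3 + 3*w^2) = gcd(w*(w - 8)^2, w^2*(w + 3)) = w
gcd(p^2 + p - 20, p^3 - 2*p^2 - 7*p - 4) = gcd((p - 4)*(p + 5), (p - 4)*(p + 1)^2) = p - 4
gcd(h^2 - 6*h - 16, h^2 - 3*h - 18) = 1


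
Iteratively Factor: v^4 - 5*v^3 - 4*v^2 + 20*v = (v - 2)*(v^3 - 3*v^2 - 10*v) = v*(v - 2)*(v^2 - 3*v - 10) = v*(v - 2)*(v + 2)*(v - 5)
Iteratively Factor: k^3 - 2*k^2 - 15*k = (k - 5)*(k^2 + 3*k) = k*(k - 5)*(k + 3)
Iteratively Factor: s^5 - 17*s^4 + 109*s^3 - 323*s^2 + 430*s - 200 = (s - 5)*(s^4 - 12*s^3 + 49*s^2 - 78*s + 40) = (s - 5)*(s - 4)*(s^3 - 8*s^2 + 17*s - 10) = (s - 5)*(s - 4)*(s - 1)*(s^2 - 7*s + 10) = (s - 5)^2*(s - 4)*(s - 1)*(s - 2)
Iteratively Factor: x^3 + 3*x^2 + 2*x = (x + 1)*(x^2 + 2*x) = x*(x + 1)*(x + 2)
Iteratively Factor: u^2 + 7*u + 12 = (u + 4)*(u + 3)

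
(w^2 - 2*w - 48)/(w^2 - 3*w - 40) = (w + 6)/(w + 5)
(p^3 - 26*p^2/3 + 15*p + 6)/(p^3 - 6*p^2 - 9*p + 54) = (p + 1/3)/(p + 3)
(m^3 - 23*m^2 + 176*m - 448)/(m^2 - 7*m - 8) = (m^2 - 15*m + 56)/(m + 1)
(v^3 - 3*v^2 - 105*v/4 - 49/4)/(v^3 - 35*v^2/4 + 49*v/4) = (4*v^2 + 16*v + 7)/(v*(4*v - 7))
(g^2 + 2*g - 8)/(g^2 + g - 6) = (g + 4)/(g + 3)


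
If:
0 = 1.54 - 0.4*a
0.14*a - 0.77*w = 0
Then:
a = 3.85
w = 0.70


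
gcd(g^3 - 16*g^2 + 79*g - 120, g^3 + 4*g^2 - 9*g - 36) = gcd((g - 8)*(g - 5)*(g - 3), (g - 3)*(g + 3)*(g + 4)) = g - 3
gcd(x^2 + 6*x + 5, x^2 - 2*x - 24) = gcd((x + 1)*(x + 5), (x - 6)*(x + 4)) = 1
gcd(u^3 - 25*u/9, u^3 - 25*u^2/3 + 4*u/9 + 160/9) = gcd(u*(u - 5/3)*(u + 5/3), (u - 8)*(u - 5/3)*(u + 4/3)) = u - 5/3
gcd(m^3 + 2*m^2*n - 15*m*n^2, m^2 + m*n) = m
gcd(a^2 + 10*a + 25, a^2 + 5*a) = a + 5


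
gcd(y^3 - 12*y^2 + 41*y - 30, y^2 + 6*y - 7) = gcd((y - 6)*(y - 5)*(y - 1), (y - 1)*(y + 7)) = y - 1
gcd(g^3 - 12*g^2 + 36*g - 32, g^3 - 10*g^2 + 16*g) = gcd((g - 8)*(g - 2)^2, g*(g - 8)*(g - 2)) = g^2 - 10*g + 16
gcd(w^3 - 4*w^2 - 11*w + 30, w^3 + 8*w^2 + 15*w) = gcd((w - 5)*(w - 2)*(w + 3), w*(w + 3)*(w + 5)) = w + 3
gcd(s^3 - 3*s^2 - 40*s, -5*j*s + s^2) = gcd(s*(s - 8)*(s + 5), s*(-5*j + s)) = s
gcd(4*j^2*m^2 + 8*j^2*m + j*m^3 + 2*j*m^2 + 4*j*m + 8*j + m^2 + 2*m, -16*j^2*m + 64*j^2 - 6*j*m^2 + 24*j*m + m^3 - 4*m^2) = 1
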